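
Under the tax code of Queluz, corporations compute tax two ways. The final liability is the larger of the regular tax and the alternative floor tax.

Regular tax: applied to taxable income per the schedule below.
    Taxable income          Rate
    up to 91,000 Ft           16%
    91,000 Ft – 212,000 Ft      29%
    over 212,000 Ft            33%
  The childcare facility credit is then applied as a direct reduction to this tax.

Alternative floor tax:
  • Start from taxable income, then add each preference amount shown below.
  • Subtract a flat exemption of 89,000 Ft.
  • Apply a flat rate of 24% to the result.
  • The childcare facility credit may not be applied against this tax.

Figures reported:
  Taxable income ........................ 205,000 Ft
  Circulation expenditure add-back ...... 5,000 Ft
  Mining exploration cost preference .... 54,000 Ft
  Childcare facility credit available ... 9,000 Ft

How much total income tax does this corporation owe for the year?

Regular tax:
  91,000 Ft × 16% = 14,560 Ft
  114,000 Ft × 29% = 33,060 Ft
  → 47,620 Ft
  Less childcare facility credit 9,000 Ft → 38,620 Ft

Alternative floor tax:
  Adjusted income: 205,000 Ft + 5,000 Ft + 54,000 Ft = 264,000 Ft
  Less exemption 89,000 Ft → base 175,000 Ft
  175,000 Ft × 24% = 42,000 Ft

42,000 Ft > 38,620 Ft, so the alternative floor tax is the binding amount.

42,000 Ft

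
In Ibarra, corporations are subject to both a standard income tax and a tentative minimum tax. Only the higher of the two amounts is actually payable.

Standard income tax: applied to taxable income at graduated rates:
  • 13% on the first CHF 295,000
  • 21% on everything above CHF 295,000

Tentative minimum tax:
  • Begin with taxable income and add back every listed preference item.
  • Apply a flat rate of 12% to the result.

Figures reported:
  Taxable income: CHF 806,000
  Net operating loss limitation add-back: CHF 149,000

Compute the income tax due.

Tentative minimum tax:
  Adjusted income: CHF 806,000 + CHF 149,000 = CHF 955,000
  CHF 955,000 × 12% = CHF 114,600

Standard income tax:
  CHF 295,000 × 13% = CHF 38,350
  CHF 511,000 × 21% = CHF 107,310
  → CHF 145,660

CHF 145,660 > CHF 114,600, so the standard income tax governs.

CHF 145,660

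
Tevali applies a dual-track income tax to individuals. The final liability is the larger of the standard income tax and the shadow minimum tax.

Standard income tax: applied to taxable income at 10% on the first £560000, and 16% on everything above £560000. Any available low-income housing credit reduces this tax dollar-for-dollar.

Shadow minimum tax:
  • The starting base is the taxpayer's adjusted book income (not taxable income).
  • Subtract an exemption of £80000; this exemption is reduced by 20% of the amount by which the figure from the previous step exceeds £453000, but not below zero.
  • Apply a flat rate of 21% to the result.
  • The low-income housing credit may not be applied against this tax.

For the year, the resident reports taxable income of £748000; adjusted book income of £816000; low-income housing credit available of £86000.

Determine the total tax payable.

£169806

Shadow minimum tax:
  Base (adjusted book income): £816000
  Exemption: £80000 − 20% × (£816000 − £453000) = £80000 − £72600 = £7400
  Base: £816000 − £7400 = £808600
  £808600 × 21% = £169806

Standard income tax:
  £560000 × 10% = £56000
  £188000 × 16% = £30080
  → £86080
  Less low-income housing credit £86000 → £80

£169806 > £80, so the shadow minimum tax is the binding amount.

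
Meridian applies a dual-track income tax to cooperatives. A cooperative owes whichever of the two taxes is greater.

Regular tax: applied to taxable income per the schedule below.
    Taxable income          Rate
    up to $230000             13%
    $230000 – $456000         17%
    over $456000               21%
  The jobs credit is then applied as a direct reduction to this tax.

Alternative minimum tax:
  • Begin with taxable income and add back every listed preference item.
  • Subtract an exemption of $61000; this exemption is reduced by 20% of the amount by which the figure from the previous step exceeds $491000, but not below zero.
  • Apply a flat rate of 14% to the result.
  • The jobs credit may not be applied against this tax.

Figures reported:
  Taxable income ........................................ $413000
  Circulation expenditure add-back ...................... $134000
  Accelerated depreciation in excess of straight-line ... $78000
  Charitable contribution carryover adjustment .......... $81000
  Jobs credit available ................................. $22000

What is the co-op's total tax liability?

$96320

Regular tax:
  $230000 × 13% = $29900
  $183000 × 17% = $31110
  → $61010
  Less jobs credit $22000 → $39010

Alternative minimum tax:
  Adjusted income: $413000 + $134000 + $78000 + $81000 = $706000
  Exemption: $61000 − 20% × ($706000 − $491000) = $61000 − $43000 = $18000
  Base: $706000 − $18000 = $688000
  $688000 × 14% = $96320

$96320 > $39010, so the alternative minimum tax is the binding amount.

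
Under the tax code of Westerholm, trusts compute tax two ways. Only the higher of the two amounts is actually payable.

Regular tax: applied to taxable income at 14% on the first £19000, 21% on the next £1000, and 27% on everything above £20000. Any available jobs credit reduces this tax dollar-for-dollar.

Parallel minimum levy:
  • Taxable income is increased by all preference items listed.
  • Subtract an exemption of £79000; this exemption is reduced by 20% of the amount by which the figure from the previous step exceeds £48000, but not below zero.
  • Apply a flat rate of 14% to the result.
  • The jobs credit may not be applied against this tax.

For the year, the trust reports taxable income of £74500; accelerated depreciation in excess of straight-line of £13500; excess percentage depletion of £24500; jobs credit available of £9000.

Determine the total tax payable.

Parallel minimum levy:
  Adjusted income: £74500 + £13500 + £24500 = £112500
  Exemption: £79000 − 20% × (£112500 − £48000) = £79000 − £12900 = £66100
  Base: £112500 − £66100 = £46400
  £46400 × 14% = £6496

Regular tax:
  £19000 × 14% = £2660
  £1000 × 21% = £210
  £54500 × 27% = £14715
  → £17585
  Less jobs credit £9000 → £8585

£8585 > £6496, so the regular tax governs.

£8585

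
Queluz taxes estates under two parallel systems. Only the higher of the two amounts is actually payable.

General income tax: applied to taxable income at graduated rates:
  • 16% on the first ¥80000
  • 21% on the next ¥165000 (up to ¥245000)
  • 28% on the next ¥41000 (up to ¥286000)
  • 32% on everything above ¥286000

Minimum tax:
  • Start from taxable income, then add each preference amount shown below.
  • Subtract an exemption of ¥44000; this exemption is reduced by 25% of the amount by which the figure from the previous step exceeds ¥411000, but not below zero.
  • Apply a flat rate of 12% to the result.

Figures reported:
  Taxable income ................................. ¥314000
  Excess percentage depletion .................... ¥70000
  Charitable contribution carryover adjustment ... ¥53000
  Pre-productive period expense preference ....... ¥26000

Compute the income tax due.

General income tax:
  ¥80000 × 16% = ¥12800
  ¥165000 × 21% = ¥34650
  ¥41000 × 28% = ¥11480
  ¥28000 × 32% = ¥8960
  → ¥67890

Minimum tax:
  Adjusted income: ¥314000 + ¥70000 + ¥53000 + ¥26000 = ¥463000
  Exemption: ¥44000 − 25% × (¥463000 − ¥411000) = ¥44000 − ¥13000 = ¥31000
  Base: ¥463000 − ¥31000 = ¥432000
  ¥432000 × 12% = ¥51840

¥67890 > ¥51840, so the general income tax governs.

¥67890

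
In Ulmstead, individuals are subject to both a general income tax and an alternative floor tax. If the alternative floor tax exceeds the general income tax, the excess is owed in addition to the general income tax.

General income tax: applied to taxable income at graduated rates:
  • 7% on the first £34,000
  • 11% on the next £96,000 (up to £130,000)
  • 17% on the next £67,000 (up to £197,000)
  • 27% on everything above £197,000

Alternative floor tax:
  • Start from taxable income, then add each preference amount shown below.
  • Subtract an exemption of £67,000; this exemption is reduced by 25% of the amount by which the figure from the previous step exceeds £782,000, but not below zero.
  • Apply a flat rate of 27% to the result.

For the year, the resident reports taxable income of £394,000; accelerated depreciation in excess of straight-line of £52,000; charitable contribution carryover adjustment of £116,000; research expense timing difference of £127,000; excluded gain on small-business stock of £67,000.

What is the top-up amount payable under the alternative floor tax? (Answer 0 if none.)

£108,510

Alternative floor tax:
  Adjusted income: £394,000 + £52,000 + £116,000 + £127,000 + £67,000 = £756,000
  Exemption: £756,000 ≤ £782,000, so full £67,000 applies
  Base: £756,000 − £67,000 = £689,000
  £689,000 × 27% = £186,030

General income tax:
  £34,000 × 7% = £2,380
  £96,000 × 11% = £10,560
  £67,000 × 17% = £11,390
  £197,000 × 27% = £53,190
  → £77,520

Excess of alternative floor tax over general income tax: £186,030 − £77,520 = £108,510.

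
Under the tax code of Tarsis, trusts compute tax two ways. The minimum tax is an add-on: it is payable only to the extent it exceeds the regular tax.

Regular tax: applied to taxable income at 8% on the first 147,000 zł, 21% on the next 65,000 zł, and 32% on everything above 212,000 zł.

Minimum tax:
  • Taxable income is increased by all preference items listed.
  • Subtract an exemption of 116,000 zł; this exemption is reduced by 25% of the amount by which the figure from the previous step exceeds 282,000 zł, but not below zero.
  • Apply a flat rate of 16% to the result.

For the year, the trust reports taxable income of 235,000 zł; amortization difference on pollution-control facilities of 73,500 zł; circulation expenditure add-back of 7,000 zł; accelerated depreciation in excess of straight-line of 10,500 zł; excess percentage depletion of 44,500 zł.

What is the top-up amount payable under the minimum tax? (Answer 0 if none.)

11,490 zł

Minimum tax:
  Adjusted income: 235,000 zł + 73,500 zł + 7,000 zł + 10,500 zł + 44,500 zł = 370,500 zł
  Exemption: 116,000 zł − 25% × (370,500 zł − 282,000 zł) = 116,000 zł − 22,125 zł = 93,875 zł
  Base: 370,500 zł − 93,875 zł = 276,625 zł
  276,625 zł × 16% = 44,260 zł

Regular tax:
  147,000 zł × 8% = 11,760 zł
  65,000 zł × 21% = 13,650 zł
  23,000 zł × 32% = 7,360 zł
  → 32,770 zł

Excess of minimum tax over regular tax: 44,260 zł − 32,770 zł = 11,490 zł.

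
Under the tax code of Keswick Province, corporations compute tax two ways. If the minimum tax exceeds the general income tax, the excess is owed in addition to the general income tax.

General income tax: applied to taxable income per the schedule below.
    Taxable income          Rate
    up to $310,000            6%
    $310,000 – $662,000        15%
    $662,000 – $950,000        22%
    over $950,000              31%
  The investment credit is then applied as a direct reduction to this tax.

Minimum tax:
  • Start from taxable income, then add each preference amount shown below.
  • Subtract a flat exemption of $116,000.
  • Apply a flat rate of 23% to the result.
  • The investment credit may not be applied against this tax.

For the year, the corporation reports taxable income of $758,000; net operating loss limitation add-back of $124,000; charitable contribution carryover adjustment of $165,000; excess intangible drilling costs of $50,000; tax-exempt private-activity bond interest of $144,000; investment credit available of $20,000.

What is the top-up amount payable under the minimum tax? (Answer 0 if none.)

$186,230

General income tax:
  $310,000 × 6% = $18,600
  $352,000 × 15% = $52,800
  $96,000 × 22% = $21,120
  → $92,520
  Less investment credit $20,000 → $72,520

Minimum tax:
  Adjusted income: $758,000 + $124,000 + $165,000 + $50,000 + $144,000 = $1,241,000
  Less exemption $116,000 → base $1,125,000
  $1,125,000 × 23% = $258,750

Excess of minimum tax over general income tax: $258,750 − $72,520 = $186,230.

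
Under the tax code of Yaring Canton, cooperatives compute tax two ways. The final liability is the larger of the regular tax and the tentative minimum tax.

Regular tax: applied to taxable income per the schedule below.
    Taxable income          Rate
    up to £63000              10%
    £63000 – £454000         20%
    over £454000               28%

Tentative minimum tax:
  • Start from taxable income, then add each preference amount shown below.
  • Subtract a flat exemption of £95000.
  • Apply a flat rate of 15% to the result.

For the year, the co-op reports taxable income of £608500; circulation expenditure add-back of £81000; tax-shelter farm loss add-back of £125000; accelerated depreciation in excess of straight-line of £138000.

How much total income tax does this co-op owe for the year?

£128625

Tentative minimum tax:
  Adjusted income: £608500 + £81000 + £125000 + £138000 = £952500
  Less exemption £95000 → base £857500
  £857500 × 15% = £128625

Regular tax:
  £63000 × 10% = £6300
  £391000 × 20% = £78200
  £154500 × 28% = £43260
  → £127760

£128625 > £127760, so the tentative minimum tax is the binding amount.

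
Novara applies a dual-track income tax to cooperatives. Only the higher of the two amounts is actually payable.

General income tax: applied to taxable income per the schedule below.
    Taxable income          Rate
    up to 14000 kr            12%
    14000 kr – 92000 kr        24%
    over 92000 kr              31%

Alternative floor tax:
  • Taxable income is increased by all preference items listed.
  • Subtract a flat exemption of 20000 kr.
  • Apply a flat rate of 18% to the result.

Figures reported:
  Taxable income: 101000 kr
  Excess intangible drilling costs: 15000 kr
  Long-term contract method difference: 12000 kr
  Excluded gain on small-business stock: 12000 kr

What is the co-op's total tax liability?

General income tax:
  14000 kr × 12% = 1680 kr
  78000 kr × 24% = 18720 kr
  9000 kr × 31% = 2790 kr
  → 23190 kr

Alternative floor tax:
  Adjusted income: 101000 kr + 15000 kr + 12000 kr + 12000 kr = 140000 kr
  Less exemption 20000 kr → base 120000 kr
  120000 kr × 18% = 21600 kr

23190 kr > 21600 kr, so the general income tax governs.

23190 kr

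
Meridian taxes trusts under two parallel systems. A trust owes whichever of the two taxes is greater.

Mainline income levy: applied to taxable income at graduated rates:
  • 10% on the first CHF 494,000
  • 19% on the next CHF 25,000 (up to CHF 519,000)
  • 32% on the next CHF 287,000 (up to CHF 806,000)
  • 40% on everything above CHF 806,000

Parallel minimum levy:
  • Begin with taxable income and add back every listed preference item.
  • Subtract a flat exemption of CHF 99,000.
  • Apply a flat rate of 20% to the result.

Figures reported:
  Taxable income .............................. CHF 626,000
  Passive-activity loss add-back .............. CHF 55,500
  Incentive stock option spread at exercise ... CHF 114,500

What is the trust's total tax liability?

Mainline income levy:
  CHF 494,000 × 10% = CHF 49,400
  CHF 25,000 × 19% = CHF 4,750
  CHF 107,000 × 32% = CHF 34,240
  → CHF 88,390

Parallel minimum levy:
  Adjusted income: CHF 626,000 + CHF 55,500 + CHF 114,500 = CHF 796,000
  Less exemption CHF 99,000 → base CHF 697,000
  CHF 697,000 × 20% = CHF 139,400

CHF 139,400 > CHF 88,390, so the parallel minimum levy is the binding amount.

CHF 139,400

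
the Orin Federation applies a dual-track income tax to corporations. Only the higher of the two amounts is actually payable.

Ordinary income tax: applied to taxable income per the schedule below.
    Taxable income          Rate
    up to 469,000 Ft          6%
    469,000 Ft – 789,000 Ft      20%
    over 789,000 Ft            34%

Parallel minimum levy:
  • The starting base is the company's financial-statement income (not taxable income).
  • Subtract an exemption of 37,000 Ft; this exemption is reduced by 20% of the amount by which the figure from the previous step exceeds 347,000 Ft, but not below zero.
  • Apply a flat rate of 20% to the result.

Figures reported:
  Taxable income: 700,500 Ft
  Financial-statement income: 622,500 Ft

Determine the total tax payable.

Ordinary income tax:
  469,000 Ft × 6% = 28,140 Ft
  231,500 Ft × 20% = 46,300 Ft
  → 74,440 Ft

Parallel minimum levy:
  Base (financial-statement income): 622,500 Ft
  Exemption: 20% × (622,500 Ft − 347,000 Ft) = 55,100 Ft ≥ 37,000 Ft, so the exemption is fully phased out
  Base: 622,500 Ft − 0 Ft = 622,500 Ft
  622,500 Ft × 20% = 124,500 Ft

124,500 Ft > 74,440 Ft, so the parallel minimum levy is the binding amount.

124,500 Ft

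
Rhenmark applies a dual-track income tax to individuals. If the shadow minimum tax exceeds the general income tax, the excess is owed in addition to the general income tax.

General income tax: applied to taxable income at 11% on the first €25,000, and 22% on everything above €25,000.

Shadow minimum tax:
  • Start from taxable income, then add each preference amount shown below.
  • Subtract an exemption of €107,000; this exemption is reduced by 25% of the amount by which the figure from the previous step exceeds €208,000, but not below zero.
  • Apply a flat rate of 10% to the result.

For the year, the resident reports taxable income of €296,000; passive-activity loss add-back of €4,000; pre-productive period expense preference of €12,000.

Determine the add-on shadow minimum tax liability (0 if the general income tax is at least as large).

€0

Shadow minimum tax:
  Adjusted income: €296,000 + €4,000 + €12,000 = €312,000
  Exemption: €107,000 − 25% × (€312,000 − €208,000) = €107,000 − €26,000 = €81,000
  Base: €312,000 − €81,000 = €231,000
  €231,000 × 10% = €23,100

General income tax:
  €25,000 × 11% = €2,750
  €271,000 × 22% = €59,620
  → €62,370

€23,100 ≤ €62,370, so no add-on is due.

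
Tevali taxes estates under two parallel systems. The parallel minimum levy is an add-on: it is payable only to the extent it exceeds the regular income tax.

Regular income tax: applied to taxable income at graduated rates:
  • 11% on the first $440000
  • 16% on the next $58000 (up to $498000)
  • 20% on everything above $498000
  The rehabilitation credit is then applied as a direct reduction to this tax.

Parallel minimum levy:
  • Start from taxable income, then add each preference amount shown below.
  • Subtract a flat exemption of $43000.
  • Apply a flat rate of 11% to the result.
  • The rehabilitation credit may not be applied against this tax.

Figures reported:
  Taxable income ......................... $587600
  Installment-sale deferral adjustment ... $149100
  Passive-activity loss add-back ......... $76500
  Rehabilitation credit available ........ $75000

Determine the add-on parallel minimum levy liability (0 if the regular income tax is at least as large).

$84122

Parallel minimum levy:
  Adjusted income: $587600 + $149100 + $76500 = $813200
  Less exemption $43000 → base $770200
  $770200 × 11% = $84722

Regular income tax:
  $440000 × 11% = $48400
  $58000 × 16% = $9280
  $89600 × 20% = $17920
  → $75600
  Less rehabilitation credit $75000 → $600

Excess of parallel minimum levy over regular income tax: $84722 − $600 = $84122.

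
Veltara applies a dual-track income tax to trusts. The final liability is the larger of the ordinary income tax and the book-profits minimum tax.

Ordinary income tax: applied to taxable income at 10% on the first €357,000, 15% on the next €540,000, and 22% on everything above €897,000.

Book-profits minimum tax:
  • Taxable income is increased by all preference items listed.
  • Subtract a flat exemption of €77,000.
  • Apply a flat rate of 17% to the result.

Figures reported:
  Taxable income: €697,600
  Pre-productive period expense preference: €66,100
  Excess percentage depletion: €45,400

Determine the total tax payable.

€124,457

Ordinary income tax:
  €357,000 × 10% = €35,700
  €340,600 × 15% = €51,090
  → €86,790

Book-profits minimum tax:
  Adjusted income: €697,600 + €66,100 + €45,400 = €809,100
  Less exemption €77,000 → base €732,100
  €732,100 × 17% = €124,457

€124,457 > €86,790, so the book-profits minimum tax is the binding amount.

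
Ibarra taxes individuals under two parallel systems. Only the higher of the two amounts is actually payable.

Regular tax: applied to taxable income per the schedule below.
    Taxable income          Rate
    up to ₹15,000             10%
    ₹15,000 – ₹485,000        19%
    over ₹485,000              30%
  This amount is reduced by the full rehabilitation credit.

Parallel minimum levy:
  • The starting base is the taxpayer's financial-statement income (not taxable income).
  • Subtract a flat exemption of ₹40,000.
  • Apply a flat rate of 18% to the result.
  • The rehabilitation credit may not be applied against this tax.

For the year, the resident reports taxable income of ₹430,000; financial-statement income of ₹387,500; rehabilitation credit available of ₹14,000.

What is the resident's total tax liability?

Regular tax:
  ₹15,000 × 10% = ₹1,500
  ₹415,000 × 19% = ₹78,850
  → ₹80,350
  Less rehabilitation credit ₹14,000 → ₹66,350

Parallel minimum levy:
  Base (financial-statement income): ₹387,500
  Less exemption ₹40,000 → base ₹347,500
  ₹347,500 × 18% = ₹62,550

₹66,350 > ₹62,550, so the regular tax governs.

₹66,350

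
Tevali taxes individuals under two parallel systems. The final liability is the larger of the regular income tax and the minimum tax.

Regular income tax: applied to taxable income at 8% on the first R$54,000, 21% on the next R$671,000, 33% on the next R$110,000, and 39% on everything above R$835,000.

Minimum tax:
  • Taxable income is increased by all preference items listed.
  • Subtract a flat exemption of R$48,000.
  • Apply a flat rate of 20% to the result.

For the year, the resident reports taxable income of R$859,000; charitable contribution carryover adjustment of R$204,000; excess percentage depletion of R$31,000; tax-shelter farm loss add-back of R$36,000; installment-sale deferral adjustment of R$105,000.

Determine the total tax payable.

R$237,400

Regular income tax:
  R$54,000 × 8% = R$4,320
  R$671,000 × 21% = R$140,910
  R$110,000 × 33% = R$36,300
  R$24,000 × 39% = R$9,360
  → R$190,890

Minimum tax:
  Adjusted income: R$859,000 + R$204,000 + R$31,000 + R$36,000 + R$105,000 = R$1,235,000
  Less exemption R$48,000 → base R$1,187,000
  R$1,187,000 × 20% = R$237,400

R$237,400 > R$190,890, so the minimum tax is the binding amount.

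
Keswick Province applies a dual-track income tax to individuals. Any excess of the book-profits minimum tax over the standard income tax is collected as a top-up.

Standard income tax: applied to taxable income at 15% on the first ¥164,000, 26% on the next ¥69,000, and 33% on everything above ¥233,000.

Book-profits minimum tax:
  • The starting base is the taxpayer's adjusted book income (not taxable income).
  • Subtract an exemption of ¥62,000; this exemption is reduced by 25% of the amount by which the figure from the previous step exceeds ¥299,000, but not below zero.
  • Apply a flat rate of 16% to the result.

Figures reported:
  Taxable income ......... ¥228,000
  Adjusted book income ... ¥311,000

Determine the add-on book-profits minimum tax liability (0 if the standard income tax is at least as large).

Book-profits minimum tax:
  Base (adjusted book income): ¥311,000
  Exemption: ¥62,000 − 25% × (¥311,000 − ¥299,000) = ¥62,000 − ¥3,000 = ¥59,000
  Base: ¥311,000 − ¥59,000 = ¥252,000
  ¥252,000 × 16% = ¥40,320

Standard income tax:
  ¥164,000 × 15% = ¥24,600
  ¥64,000 × 26% = ¥16,640
  → ¥41,240

¥40,320 ≤ ¥41,240, so no add-on is due.

¥0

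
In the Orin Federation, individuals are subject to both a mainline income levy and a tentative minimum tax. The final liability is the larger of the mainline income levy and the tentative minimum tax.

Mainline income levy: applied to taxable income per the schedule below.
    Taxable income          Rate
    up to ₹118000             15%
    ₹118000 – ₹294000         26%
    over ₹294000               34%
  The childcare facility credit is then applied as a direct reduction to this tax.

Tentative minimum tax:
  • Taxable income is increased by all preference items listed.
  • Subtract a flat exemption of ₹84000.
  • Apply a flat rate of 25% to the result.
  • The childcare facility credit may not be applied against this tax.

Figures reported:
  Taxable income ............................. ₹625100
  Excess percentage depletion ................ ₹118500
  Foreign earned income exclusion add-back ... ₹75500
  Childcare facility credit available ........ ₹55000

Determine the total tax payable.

₹183775

Mainline income levy:
  ₹118000 × 15% = ₹17700
  ₹176000 × 26% = ₹45760
  ₹331100 × 34% = ₹112574
  → ₹176034
  Less childcare facility credit ₹55000 → ₹121034

Tentative minimum tax:
  Adjusted income: ₹625100 + ₹118500 + ₹75500 = ₹819100
  Less exemption ₹84000 → base ₹735100
  ₹735100 × 25% = ₹183775

₹183775 > ₹121034, so the tentative minimum tax is the binding amount.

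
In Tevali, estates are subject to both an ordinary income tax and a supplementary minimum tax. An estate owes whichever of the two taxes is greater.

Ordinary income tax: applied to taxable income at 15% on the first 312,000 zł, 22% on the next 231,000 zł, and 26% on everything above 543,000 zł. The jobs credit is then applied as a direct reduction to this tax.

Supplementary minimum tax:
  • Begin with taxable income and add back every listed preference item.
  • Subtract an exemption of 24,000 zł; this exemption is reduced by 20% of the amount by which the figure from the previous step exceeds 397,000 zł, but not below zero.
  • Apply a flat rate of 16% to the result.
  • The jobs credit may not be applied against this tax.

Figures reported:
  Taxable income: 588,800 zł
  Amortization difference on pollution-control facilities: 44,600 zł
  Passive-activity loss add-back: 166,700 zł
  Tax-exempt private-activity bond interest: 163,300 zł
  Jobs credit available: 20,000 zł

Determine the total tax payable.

154,144 zł

Supplementary minimum tax:
  Adjusted income: 588,800 zł + 44,600 zł + 166,700 zł + 163,300 zł = 963,400 zł
  Exemption: 20% × (963,400 zł − 397,000 zł) = 113,280 zł ≥ 24,000 zł, so the exemption is fully phased out
  Base: 963,400 zł − 0 zł = 963,400 zł
  963,400 zł × 16% = 154,144 zł

Ordinary income tax:
  312,000 zł × 15% = 46,800 zł
  231,000 zł × 22% = 50,820 zł
  45,800 zł × 26% = 11,908 zł
  → 109,528 zł
  Less jobs credit 20,000 zł → 89,528 zł

154,144 zł > 89,528 zł, so the supplementary minimum tax is the binding amount.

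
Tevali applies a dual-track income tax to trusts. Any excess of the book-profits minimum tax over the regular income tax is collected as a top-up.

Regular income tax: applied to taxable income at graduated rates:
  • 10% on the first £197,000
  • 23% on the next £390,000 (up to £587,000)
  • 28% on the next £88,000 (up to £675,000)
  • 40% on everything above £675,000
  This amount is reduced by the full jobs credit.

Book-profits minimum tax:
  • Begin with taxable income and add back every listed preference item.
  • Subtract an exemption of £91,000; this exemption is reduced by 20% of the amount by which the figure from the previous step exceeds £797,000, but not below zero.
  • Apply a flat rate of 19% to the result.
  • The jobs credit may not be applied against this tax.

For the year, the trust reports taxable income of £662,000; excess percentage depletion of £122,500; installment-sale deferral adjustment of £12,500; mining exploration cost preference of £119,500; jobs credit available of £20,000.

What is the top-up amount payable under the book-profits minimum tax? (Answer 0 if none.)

£50,986

Regular income tax:
  £197,000 × 10% = £19,700
  £390,000 × 23% = £89,700
  £75,000 × 28% = £21,000
  → £130,400
  Less jobs credit £20,000 → £110,400

Book-profits minimum tax:
  Adjusted income: £662,000 + £122,500 + £12,500 + £119,500 = £916,500
  Exemption: £91,000 − 20% × (£916,500 − £797,000) = £91,000 − £23,900 = £67,100
  Base: £916,500 − £67,100 = £849,400
  £849,400 × 19% = £161,386

Excess of book-profits minimum tax over regular income tax: £161,386 − £110,400 = £50,986.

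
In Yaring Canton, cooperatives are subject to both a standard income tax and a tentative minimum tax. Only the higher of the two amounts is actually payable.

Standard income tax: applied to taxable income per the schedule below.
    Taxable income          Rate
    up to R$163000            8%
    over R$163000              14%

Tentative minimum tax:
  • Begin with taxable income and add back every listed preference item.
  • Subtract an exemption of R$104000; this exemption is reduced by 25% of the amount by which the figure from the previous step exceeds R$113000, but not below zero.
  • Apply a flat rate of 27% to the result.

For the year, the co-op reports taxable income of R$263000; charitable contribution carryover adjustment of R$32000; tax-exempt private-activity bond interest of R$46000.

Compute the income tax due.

Standard income tax:
  R$163000 × 8% = R$13040
  R$100000 × 14% = R$14000
  → R$27040

Tentative minimum tax:
  Adjusted income: R$263000 + R$32000 + R$46000 = R$341000
  Exemption: R$104000 − 25% × (R$341000 − R$113000) = R$104000 − R$57000 = R$47000
  Base: R$341000 − R$47000 = R$294000
  R$294000 × 27% = R$79380

R$79380 > R$27040, so the tentative minimum tax is the binding amount.

R$79380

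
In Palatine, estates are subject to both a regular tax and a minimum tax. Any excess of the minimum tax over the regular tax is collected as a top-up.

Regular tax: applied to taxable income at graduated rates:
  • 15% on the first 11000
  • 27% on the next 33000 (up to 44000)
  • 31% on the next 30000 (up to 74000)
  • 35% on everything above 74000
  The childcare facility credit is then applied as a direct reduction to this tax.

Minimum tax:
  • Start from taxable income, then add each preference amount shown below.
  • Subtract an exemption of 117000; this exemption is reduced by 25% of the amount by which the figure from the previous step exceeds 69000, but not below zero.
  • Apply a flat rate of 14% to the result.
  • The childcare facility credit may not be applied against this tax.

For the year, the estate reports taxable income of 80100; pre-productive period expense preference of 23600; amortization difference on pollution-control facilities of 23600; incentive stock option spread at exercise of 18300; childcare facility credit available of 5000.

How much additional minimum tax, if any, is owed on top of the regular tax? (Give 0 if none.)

0

Regular tax:
  11000 × 15% = 1650
  33000 × 27% = 8910
  30000 × 31% = 9300
  6100 × 35% = 2135
  → 21995
  Less childcare facility credit 5000 → 16995

Minimum tax:
  Adjusted income: 80100 + 23600 + 23600 + 18300 = 145600
  Exemption: 117000 − 25% × (145600 − 69000) = 117000 − 19150 = 97850
  Base: 145600 − 97850 = 47750
  47750 × 14% = 6685

6685 ≤ 16995, so no add-on is due.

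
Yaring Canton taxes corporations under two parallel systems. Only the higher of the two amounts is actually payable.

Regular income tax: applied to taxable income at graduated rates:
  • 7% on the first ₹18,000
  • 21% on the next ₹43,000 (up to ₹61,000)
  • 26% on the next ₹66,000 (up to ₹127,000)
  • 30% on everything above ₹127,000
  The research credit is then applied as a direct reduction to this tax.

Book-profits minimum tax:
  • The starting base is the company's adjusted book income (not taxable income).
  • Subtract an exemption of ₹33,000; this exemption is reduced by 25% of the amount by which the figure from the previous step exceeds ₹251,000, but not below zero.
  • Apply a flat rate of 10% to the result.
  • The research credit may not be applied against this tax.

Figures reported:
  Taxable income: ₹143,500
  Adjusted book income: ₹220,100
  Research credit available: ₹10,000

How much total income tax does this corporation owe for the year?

Regular income tax:
  ₹18,000 × 7% = ₹1,260
  ₹43,000 × 21% = ₹9,030
  ₹66,000 × 26% = ₹17,160
  ₹16,500 × 30% = ₹4,950
  → ₹32,400
  Less research credit ₹10,000 → ₹22,400

Book-profits minimum tax:
  Base (adjusted book income): ₹220,100
  Exemption: ₹220,100 ≤ ₹251,000, so full ₹33,000 applies
  Base: ₹220,100 − ₹33,000 = ₹187,100
  ₹187,100 × 10% = ₹18,710

₹22,400 > ₹18,710, so the regular income tax governs.

₹22,400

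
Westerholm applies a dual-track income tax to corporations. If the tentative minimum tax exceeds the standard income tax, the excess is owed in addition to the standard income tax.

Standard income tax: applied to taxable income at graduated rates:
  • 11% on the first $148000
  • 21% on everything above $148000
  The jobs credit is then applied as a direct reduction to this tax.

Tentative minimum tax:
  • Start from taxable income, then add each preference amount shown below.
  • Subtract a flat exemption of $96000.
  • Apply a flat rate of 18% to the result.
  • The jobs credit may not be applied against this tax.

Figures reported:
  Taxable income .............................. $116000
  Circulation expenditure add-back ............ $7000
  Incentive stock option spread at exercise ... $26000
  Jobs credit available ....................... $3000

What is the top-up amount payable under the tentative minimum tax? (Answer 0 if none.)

$0

Tentative minimum tax:
  Adjusted income: $116000 + $7000 + $26000 = $149000
  Less exemption $96000 → base $53000
  $53000 × 18% = $9540

Standard income tax:
  $116000 × 11% = $12760
  Less jobs credit $3000 → $9760

$9540 ≤ $9760, so no add-on is due.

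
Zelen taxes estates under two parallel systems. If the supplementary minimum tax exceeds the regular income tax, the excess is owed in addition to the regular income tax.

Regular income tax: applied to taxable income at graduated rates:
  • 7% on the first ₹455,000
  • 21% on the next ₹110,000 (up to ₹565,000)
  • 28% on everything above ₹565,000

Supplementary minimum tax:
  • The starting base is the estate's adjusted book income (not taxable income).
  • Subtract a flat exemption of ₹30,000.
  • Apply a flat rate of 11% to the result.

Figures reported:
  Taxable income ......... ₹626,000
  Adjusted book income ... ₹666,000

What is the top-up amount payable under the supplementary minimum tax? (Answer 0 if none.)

Supplementary minimum tax:
  Base (adjusted book income): ₹666,000
  Less exemption ₹30,000 → base ₹636,000
  ₹636,000 × 11% = ₹69,960

Regular income tax:
  ₹455,000 × 7% = ₹31,850
  ₹110,000 × 21% = ₹23,100
  ₹61,000 × 28% = ₹17,080
  → ₹72,030

₹69,960 ≤ ₹72,030, so no add-on is due.

₹0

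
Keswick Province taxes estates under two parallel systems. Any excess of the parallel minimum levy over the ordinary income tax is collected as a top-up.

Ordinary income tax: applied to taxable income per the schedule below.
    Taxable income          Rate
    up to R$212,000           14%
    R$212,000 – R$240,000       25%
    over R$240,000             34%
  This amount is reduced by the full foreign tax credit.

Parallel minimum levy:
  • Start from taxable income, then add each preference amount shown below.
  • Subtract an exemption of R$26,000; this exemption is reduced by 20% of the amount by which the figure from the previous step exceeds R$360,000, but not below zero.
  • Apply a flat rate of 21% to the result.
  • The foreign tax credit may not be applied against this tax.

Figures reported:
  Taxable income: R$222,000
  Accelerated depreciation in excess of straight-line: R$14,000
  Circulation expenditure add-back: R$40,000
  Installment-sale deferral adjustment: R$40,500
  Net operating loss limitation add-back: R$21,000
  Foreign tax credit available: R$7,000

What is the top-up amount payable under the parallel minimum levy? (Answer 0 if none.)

Ordinary income tax:
  R$212,000 × 14% = R$29,680
  R$10,000 × 25% = R$2,500
  → R$32,180
  Less foreign tax credit R$7,000 → R$25,180

Parallel minimum levy:
  Adjusted income: R$222,000 + R$14,000 + R$40,000 + R$40,500 + R$21,000 = R$337,500
  Exemption: R$337,500 ≤ R$360,000, so full R$26,000 applies
  Base: R$337,500 − R$26,000 = R$311,500
  R$311,500 × 21% = R$65,415

Excess of parallel minimum levy over ordinary income tax: R$65,415 − R$25,180 = R$40,235.

R$40,235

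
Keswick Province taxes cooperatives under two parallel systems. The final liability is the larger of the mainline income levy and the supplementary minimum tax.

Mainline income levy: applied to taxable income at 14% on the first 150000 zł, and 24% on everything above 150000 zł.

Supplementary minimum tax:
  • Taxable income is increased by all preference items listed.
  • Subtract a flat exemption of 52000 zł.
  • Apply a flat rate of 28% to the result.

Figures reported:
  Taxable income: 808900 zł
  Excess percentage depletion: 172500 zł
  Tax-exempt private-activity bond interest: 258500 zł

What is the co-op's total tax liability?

Mainline income levy:
  150000 zł × 14% = 21000 zł
  658900 zł × 24% = 158136 zł
  → 179136 zł

Supplementary minimum tax:
  Adjusted income: 808900 zł + 172500 zł + 258500 zł = 1239900 zł
  Less exemption 52000 zł → base 1187900 zł
  1187900 zł × 28% = 332612 zł

332612 zł > 179136 zł, so the supplementary minimum tax is the binding amount.

332612 zł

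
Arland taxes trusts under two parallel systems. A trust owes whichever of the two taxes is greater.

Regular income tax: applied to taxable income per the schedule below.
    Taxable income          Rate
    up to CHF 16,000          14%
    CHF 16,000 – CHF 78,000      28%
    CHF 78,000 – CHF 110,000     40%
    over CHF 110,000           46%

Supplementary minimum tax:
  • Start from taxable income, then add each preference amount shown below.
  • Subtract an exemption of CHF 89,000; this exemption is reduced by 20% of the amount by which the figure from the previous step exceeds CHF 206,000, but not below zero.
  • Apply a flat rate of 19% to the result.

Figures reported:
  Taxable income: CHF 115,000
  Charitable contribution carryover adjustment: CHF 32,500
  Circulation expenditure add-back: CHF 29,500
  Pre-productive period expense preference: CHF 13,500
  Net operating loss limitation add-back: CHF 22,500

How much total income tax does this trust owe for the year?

Regular income tax:
  CHF 16,000 × 14% = CHF 2,240
  CHF 62,000 × 28% = CHF 17,360
  CHF 32,000 × 40% = CHF 12,800
  CHF 5,000 × 46% = CHF 2,300
  → CHF 34,700

Supplementary minimum tax:
  Adjusted income: CHF 115,000 + CHF 32,500 + CHF 29,500 + CHF 13,500 + CHF 22,500 = CHF 213,000
  Exemption: CHF 89,000 − 20% × (CHF 213,000 − CHF 206,000) = CHF 89,000 − CHF 1,400 = CHF 87,600
  Base: CHF 213,000 − CHF 87,600 = CHF 125,400
  CHF 125,400 × 19% = CHF 23,826

CHF 34,700 > CHF 23,826, so the regular income tax governs.

CHF 34,700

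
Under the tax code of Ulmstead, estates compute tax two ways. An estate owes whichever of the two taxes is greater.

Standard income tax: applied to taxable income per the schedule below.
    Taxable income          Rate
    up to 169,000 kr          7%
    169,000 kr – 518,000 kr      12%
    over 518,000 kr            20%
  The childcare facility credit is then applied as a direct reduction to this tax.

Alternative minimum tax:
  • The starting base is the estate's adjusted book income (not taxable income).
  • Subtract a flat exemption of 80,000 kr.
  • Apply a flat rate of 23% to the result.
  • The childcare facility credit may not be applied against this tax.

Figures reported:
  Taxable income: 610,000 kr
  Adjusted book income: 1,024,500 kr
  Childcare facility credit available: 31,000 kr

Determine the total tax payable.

Standard income tax:
  169,000 kr × 7% = 11,830 kr
  349,000 kr × 12% = 41,880 kr
  92,000 kr × 20% = 18,400 kr
  → 72,110 kr
  Less childcare facility credit 31,000 kr → 41,110 kr

Alternative minimum tax:
  Base (adjusted book income): 1,024,500 kr
  Less exemption 80,000 kr → base 944,500 kr
  944,500 kr × 23% = 217,235 kr

217,235 kr > 41,110 kr, so the alternative minimum tax is the binding amount.

217,235 kr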